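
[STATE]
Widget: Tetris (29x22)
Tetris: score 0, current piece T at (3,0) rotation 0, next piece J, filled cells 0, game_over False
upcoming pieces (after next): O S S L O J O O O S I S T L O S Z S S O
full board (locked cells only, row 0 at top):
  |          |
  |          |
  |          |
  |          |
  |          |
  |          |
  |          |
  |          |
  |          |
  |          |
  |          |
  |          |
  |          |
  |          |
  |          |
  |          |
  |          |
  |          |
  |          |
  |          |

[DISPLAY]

    ▒     │Next:             
   ▒▒▒    │█                 
          │███               
          │                  
          │                  
          │                  
          │Score:            
          │0                 
          │                  
          │                  
          │                  
          │                  
          │                  
          │                  
          │                  
          │                  
          │                  
          │                  
          │                  
          │                  
          │                  
          │                  


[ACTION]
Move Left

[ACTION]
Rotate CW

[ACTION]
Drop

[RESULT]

          │Next:             
  ▒       │█                 
  ▒▒      │███               
  ▒       │                  
          │                  
          │                  
          │Score:            
          │0                 
          │                  
          │                  
          │                  
          │                  
          │                  
          │                  
          │                  
          │                  
          │                  
          │                  
          │                  
          │                  
          │                  
          │                  


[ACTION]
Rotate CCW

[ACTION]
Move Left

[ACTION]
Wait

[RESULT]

          │Next:             
          │█                 
  ▒       │███               
 ▒▒▒      │                  
          │                  
          │                  
          │Score:            
          │0                 
          │                  
          │                  
          │                  
          │                  
          │                  
          │                  
          │                  
          │                  
          │                  
          │                  
          │                  
          │                  
          │                  
          │                  


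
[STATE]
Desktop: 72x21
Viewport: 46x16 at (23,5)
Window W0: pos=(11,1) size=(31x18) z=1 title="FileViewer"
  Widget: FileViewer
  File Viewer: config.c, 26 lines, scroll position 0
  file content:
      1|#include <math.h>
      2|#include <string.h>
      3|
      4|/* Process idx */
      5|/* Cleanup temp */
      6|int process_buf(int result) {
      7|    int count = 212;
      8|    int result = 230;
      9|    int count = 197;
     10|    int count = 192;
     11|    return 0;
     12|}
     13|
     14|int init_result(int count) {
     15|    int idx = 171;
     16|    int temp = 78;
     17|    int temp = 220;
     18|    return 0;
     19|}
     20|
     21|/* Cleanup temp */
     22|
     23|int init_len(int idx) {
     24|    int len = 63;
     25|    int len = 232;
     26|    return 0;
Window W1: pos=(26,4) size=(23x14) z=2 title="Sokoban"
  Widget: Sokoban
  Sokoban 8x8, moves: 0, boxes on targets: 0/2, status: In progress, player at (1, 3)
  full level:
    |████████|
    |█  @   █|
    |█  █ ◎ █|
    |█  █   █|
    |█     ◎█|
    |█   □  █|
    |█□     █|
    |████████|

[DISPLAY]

tri┃ Sokoban             ┃                    
   ┠─────────────────────┨                    
idx┃████████             ┃                    
tem┃█  @   █             ┃                    
_bu┃█  █ ◎ █             ┃                    
nt ┃█  █   █             ┃                    
ult┃█     ◎█             ┃                    
nt ┃█   □  █             ┃                    
nt ┃█□     █             ┃                    
0; ┃████████             ┃                    
   ┃Moves: 0  0/2        ┃                    
   ┃                     ┃                    
sul┗━━━━━━━━━━━━━━━━━━━━━┛                    
━━━━━━━━━━━━━━━━━━┛                           
                                              
                                              


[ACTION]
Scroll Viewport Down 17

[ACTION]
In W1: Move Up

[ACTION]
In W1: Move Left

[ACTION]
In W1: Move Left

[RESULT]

tri┃ Sokoban             ┃                    
   ┠─────────────────────┨                    
idx┃████████             ┃                    
tem┃█@     █             ┃                    
_bu┃█  █ ◎ █             ┃                    
nt ┃█  █   █             ┃                    
ult┃█     ◎█             ┃                    
nt ┃█   □  █             ┃                    
nt ┃█□     █             ┃                    
0; ┃████████             ┃                    
   ┃Moves: 2  0/2        ┃                    
   ┃                     ┃                    
sul┗━━━━━━━━━━━━━━━━━━━━━┛                    
━━━━━━━━━━━━━━━━━━┛                           
                                              
                                              


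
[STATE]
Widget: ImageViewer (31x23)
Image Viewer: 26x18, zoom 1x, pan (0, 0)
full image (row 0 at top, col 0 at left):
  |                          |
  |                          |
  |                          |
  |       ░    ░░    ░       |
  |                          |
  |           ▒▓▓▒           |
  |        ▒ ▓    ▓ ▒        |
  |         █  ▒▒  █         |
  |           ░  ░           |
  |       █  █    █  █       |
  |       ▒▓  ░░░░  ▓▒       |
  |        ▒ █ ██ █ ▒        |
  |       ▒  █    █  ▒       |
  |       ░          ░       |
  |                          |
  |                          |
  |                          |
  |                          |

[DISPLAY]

                               
                               
                               
       ░    ░░    ░            
                               
           ▒▓▓▒                
        ▒ ▓    ▓ ▒             
         █  ▒▒  █              
           ░  ░                
       █  █    █  █            
       ▒▓  ░░░░  ▓▒            
        ▒ █ ██ █ ▒             
       ▒  █    █  ▒            
       ░          ░            
                               
                               
                               
                               
                               
                               
                               
                               
                               


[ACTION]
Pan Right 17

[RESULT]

                               
                               
                               
 ░                             
                               
                               
▒                              
                               
                               
 █                             
▓▒                             
▒                              
 ▒                             
 ░                             
                               
                               
                               
                               
                               
                               
                               
                               
                               


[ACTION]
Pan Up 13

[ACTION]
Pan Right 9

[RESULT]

                               
                               
                               
                               
                               
                               
                               
                               
                               
                               
                               
                               
                               
                               
                               
                               
                               
                               
                               
                               
                               
                               
                               


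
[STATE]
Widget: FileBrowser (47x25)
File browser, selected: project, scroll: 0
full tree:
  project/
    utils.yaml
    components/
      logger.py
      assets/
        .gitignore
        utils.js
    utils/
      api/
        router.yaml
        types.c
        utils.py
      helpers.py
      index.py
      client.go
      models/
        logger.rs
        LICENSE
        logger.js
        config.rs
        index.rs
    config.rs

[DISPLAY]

> [-] project/                                 
    utils.yaml                                 
    [+] components/                            
    [+] utils/                                 
    config.rs                                  
                                               
                                               
                                               
                                               
                                               
                                               
                                               
                                               
                                               
                                               
                                               
                                               
                                               
                                               
                                               
                                               
                                               
                                               
                                               
                                               


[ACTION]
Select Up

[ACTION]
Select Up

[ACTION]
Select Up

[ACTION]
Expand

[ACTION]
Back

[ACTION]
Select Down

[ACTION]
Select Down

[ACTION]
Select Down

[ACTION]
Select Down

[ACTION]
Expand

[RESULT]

  [-] project/                                 
    utils.yaml                                 
    [+] components/                            
    [+] utils/                                 
  > config.rs                                  
                                               
                                               
                                               
                                               
                                               
                                               
                                               
                                               
                                               
                                               
                                               
                                               
                                               
                                               
                                               
                                               
                                               
                                               
                                               
                                               


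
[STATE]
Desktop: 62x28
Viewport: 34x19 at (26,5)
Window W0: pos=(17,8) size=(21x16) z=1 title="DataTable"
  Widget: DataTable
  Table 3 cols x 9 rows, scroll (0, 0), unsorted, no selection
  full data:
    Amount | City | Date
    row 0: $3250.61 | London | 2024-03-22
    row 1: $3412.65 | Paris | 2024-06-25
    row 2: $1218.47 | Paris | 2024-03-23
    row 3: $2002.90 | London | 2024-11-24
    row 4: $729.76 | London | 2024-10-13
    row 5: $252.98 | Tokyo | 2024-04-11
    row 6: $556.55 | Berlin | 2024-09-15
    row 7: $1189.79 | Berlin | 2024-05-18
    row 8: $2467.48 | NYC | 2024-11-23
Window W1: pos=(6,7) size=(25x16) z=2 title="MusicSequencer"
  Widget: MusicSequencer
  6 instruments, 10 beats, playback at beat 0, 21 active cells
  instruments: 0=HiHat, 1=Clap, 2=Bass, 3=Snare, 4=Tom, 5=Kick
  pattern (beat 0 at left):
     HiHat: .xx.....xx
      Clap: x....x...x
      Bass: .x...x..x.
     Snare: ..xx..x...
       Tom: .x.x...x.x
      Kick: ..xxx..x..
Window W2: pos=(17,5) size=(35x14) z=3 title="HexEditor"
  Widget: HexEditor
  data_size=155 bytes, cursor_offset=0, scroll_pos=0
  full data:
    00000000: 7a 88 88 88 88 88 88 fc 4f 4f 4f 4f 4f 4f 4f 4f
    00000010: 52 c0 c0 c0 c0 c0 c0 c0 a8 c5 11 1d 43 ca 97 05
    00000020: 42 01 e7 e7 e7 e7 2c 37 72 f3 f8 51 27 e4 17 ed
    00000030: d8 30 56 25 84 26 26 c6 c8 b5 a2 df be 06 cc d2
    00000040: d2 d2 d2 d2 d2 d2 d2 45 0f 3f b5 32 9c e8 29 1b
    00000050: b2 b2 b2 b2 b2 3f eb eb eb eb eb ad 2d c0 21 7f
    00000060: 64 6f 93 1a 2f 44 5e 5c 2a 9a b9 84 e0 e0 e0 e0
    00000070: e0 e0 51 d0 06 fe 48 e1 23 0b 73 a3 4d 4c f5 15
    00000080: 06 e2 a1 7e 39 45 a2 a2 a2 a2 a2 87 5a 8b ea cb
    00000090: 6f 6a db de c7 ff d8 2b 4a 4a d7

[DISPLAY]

━━━━━━━━━━━━━━━━━━━━━━━━━┓        
or                       ┃        
─────────────────────────┨        
  7A 88 88 88 88 88 88 fc┃        
  52 c0 c0 c0 c0 c0 c0 c0┃        
  42 01 e7 e7 e7 e7 2c 37┃        
  d8 30 56 25 84 26 26 c6┃        
  d2 d2 d2 d2 d2 d2 d2 45┃        
  b2 b2 b2 b2 b2 3f eb eb┃        
  64 6f 93 1a 2f 44 5e 5c┃        
  e0 e0 51 d0 06 fe 48 e1┃        
  06 e2 a1 7e 39 45 a2 a2┃        
  6f 6a db de c7 ff d8 2b┃        
━━━━━━━━━━━━━━━━━━━━━━━━━┛        
    ┃in│202┃                      
    ┃in│202┃                      
    ┃  │202┃                      
━━━━┛      ┃                      
━━━━━━━━━━━┛                      


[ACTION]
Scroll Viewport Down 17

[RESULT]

  52 c0 c0 c0 c0 c0 c0 c0┃        
  42 01 e7 e7 e7 e7 2c 37┃        
  d8 30 56 25 84 26 26 c6┃        
  d2 d2 d2 d2 d2 d2 d2 45┃        
  b2 b2 b2 b2 b2 3f eb eb┃        
  64 6f 93 1a 2f 44 5e 5c┃        
  e0 e0 51 d0 06 fe 48 e1┃        
  06 e2 a1 7e 39 45 a2 a2┃        
  6f 6a db de c7 ff d8 2b┃        
━━━━━━━━━━━━━━━━━━━━━━━━━┛        
    ┃in│202┃                      
    ┃in│202┃                      
    ┃  │202┃                      
━━━━┛      ┃                      
━━━━━━━━━━━┛                      
                                  
                                  
                                  
                                  


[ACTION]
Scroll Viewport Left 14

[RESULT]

─────┃00000010  52 c0 c0 c0 c0 c0 
 ▼123┃00000020  42 01 e7 e7 e7 e7 
t·██·┃00000030  d8 30 56 25 84 26 
p█···┃00000040  d2 d2 d2 d2 d2 d2 
s·█··┃00000050  b2 b2 b2 b2 b2 3f 
e··██┃00000060  64 6f 93 1a 2f 44 
m·█·█┃00000070  e0 e0 51 d0 06 fe 
k··██┃00000080  06 e2 a1 7e 39 45 
     ┃00000090  6f 6a db de c7 ff 
     ┗━━━━━━━━━━━━━━━━━━━━━━━━━━━━
                  ┃in│202┃        
                  ┃in│202┃        
                  ┃  │202┃        
━━━━━━━━━━━━━━━━━━┛      ┃        
     ┗━━━━━━━━━━━━━━━━━━━┛        
                                  
                                  
                                  
                                  


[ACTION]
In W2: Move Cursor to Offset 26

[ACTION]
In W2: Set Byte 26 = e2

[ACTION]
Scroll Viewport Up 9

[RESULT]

                                  
                                  
                                  
                                  
                                  
     ┏━━━━━━━━━━━━━━━━━━━━━━━━━━━━
     ┃ HexEditor                  
━━━━━┠────────────────────────────
cSequ┃00000000  7a 88 88 88 88 88 
─────┃00000010  52 c0 c0 c0 c0 c0 
 ▼123┃00000020  42 01 e7 e7 e7 e7 
t·██·┃00000030  d8 30 56 25 84 26 
p█···┃00000040  d2 d2 d2 d2 d2 d2 
s·█··┃00000050  b2 b2 b2 b2 b2 3f 
e··██┃00000060  64 6f 93 1a 2f 44 
m·█·█┃00000070  e0 e0 51 d0 06 fe 
k··██┃00000080  06 e2 a1 7e 39 45 
     ┃00000090  6f 6a db de c7 ff 
     ┗━━━━━━━━━━━━━━━━━━━━━━━━━━━━


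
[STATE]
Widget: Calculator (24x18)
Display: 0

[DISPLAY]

                       0
┌───┬───┬───┬───┐       
│ 7 │ 8 │ 9 │ ÷ │       
├───┼───┼───┼───┤       
│ 4 │ 5 │ 6 │ × │       
├───┼───┼───┼───┤       
│ 1 │ 2 │ 3 │ - │       
├───┼───┼───┼───┤       
│ 0 │ . │ = │ + │       
├───┼───┼───┼───┤       
│ C │ MC│ MR│ M+│       
└───┴───┴───┴───┘       
                        
                        
                        
                        
                        
                        


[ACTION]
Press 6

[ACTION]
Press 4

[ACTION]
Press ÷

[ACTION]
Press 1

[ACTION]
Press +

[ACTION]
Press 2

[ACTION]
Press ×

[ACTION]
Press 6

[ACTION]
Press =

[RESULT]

                     396
┌───┬───┬───┬───┐       
│ 7 │ 8 │ 9 │ ÷ │       
├───┼───┼───┼───┤       
│ 4 │ 5 │ 6 │ × │       
├───┼───┼───┼───┤       
│ 1 │ 2 │ 3 │ - │       
├───┼───┼───┼───┤       
│ 0 │ . │ = │ + │       
├───┼───┼───┼───┤       
│ C │ MC│ MR│ M+│       
└───┴───┴───┴───┘       
                        
                        
                        
                        
                        
                        


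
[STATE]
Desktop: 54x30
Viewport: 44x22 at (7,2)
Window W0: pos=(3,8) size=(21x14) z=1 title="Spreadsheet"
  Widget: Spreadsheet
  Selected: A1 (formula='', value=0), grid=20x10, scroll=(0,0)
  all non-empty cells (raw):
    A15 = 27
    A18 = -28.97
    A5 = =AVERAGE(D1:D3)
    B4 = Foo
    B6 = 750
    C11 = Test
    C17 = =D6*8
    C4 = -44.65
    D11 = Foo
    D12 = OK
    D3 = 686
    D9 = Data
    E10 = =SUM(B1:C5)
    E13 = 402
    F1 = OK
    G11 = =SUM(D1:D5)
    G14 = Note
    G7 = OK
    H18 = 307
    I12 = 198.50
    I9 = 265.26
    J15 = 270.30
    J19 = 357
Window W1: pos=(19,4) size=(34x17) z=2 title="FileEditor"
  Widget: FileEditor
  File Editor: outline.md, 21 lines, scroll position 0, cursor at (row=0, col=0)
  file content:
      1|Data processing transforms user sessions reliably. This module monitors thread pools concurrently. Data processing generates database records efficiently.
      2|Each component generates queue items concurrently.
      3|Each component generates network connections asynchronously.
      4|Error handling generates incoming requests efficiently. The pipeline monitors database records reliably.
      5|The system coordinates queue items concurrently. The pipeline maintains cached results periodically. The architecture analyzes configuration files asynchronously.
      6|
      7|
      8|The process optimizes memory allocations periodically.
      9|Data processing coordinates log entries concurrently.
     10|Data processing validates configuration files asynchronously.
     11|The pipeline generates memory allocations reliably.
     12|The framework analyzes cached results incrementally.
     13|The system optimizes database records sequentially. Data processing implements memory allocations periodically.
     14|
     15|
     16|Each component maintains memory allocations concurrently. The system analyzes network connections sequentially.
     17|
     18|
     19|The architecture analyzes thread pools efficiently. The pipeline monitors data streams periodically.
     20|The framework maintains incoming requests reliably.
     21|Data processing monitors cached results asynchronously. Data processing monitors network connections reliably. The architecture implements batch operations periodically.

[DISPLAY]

                                            
                                            
            ┏━━━━━━━━━━━━━━━━━━━━━━━━━━━━━━━
            ┃ FileEditor                    
            ┠───────────────────────────────
            ┃█ata processing transforms user
━━━━━━━━━━━━┃Each component generates queue 
readsheet   ┃Each component generates networ
────────────┃Error handling generates incomi
            ┃The system coordinates queue it
    A       ┃                               
------------┃                               
      [0]   ┃The process optimizes memory al
        0   ┃Data processing coordinates log
        0   ┃Data processing validates confi
        0Foo┃The pipeline generates memory a
   228.67   ┃The framework analyzes cached r
        0   ┃The system optimizes database r
        0   ┗━━━━━━━━━━━━━━━━━━━━━━━━━━━━━━━
━━━━━━━━━━━━━━━━┛                           
                                            
                                            


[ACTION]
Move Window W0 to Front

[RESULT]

                                            
                                            
            ┏━━━━━━━━━━━━━━━━━━━━━━━━━━━━━━━
            ┃ FileEditor                    
            ┠───────────────────────────────
            ┃█ata processing transforms user
━━━━━━━━━━━━━━━━┓ component generates queue 
readsheet       ┃ component generates networ
────────────────┨r handling generates incomi
                ┃system coordinates queue it
    A       B   ┃                           
----------------┃                           
      [0]       ┃process optimizes memory al
        0       ┃ processing coordinates log
        0       ┃ processing validates confi
        0Foo    ┃pipeline generates memory a
   228.67       ┃framework analyzes cached r
        0     75┃system optimizes database r
        0       ┃━━━━━━━━━━━━━━━━━━━━━━━━━━━
━━━━━━━━━━━━━━━━┛                           
                                            
                                            


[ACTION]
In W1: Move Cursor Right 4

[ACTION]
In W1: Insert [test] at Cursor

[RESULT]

                                            
                                            
            ┏━━━━━━━━━━━━━━━━━━━━━━━━━━━━━━━
            ┃ FileEditor                    
            ┠───────────────────────────────
            ┃Datatest█processing transforms 
━━━━━━━━━━━━━━━━┓ component generates queue 
readsheet       ┃ component generates networ
────────────────┨r handling generates incomi
                ┃system coordinates queue it
    A       B   ┃                           
----------------┃                           
      [0]       ┃process optimizes memory al
        0       ┃ processing coordinates log
        0       ┃ processing validates confi
        0Foo    ┃pipeline generates memory a
   228.67       ┃framework analyzes cached r
        0     75┃system optimizes database r
        0       ┃━━━━━━━━━━━━━━━━━━━━━━━━━━━
━━━━━━━━━━━━━━━━┛                           
                                            
                                            


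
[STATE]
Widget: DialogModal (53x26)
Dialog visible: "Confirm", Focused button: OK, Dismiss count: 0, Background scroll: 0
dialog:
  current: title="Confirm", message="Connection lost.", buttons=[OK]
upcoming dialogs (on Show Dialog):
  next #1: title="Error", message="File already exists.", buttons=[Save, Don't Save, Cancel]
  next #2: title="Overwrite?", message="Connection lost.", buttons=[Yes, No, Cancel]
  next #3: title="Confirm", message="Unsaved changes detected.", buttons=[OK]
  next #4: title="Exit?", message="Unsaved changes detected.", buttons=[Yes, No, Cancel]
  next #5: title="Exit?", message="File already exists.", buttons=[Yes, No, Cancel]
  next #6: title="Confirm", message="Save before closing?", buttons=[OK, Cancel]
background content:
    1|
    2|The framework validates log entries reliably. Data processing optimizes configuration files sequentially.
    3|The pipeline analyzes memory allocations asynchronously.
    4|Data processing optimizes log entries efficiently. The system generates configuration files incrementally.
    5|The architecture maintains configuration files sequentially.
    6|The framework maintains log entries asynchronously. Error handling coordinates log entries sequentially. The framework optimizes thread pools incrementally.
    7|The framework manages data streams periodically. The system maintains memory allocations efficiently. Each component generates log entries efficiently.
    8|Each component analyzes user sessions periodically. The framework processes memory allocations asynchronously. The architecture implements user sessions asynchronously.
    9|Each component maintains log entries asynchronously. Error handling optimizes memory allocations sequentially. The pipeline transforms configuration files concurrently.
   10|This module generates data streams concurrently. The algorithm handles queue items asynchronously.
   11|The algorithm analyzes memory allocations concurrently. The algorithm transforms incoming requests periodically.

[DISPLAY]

                                                     
The framework validates log entries reliably. Data pr
The pipeline analyzes memory allocations asynchronous
Data processing optimizes log entries efficiently. Th
The architecture maintains configuration files sequen
The framework maintains log entries asynchronously. E
The framework manages data streams periodically. The 
Each component analyzes user sessions periodically. T
Each component maintains log entries asynchronously. 
This module generates data streams concurrently. The 
The algorithm an┌──────────────────┐tions concurrentl
                │     Confirm      │                 
                │ Connection lost. │                 
                │       [OK]       │                 
                └──────────────────┘                 
                                                     
                                                     
                                                     
                                                     
                                                     
                                                     
                                                     
                                                     
                                                     
                                                     
                                                     


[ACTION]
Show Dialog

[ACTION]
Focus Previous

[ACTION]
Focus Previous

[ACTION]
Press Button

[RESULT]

                                                     
The framework validates log entries reliably. Data pr
The pipeline analyzes memory allocations asynchronous
Data processing optimizes log entries efficiently. Th
The architecture maintains configuration files sequen
The framework maintains log entries asynchronously. E
The framework manages data streams periodically. The 
Each component analyzes user sessions periodically. T
Each component maintains log entries asynchronously. 
This module generates data streams concurrently. The 
The algorithm analyzes memory allocations concurrentl
                                                     
                                                     
                                                     
                                                     
                                                     
                                                     
                                                     
                                                     
                                                     
                                                     
                                                     
                                                     
                                                     
                                                     
                                                     


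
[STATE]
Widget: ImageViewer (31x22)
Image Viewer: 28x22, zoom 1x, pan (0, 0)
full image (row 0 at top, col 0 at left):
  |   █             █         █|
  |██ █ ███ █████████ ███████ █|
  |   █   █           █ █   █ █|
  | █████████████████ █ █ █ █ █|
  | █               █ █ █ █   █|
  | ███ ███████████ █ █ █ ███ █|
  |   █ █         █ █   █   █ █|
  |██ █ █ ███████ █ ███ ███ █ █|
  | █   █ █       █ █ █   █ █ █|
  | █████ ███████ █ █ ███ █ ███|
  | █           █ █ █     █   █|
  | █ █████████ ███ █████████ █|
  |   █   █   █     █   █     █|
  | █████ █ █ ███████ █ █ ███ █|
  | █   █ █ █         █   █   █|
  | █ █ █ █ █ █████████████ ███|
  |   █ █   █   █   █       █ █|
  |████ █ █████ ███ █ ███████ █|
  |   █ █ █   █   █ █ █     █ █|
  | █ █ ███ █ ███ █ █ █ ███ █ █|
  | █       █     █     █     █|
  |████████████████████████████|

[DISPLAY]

   █             █         █   
██ █ ███ █████████ ███████ █   
   █   █           █ █   █ █   
 █████████████████ █ █ █ █ █   
 █               █ █ █ █   █   
 ███ ███████████ █ █ █ ███ █   
   █ █         █ █   █   █ █   
██ █ █ ███████ █ ███ ███ █ █   
 █   █ █       █ █ █   █ █ █   
 █████ ███████ █ █ ███ █ ███   
 █           █ █ █     █   █   
 █ █████████ ███ █████████ █   
   █   █   █     █   █     █   
 █████ █ █ ███████ █ █ ███ █   
 █   █ █ █         █   █   █   
 █ █ █ █ █ █████████████ ███   
   █ █   █   █   █       █ █   
████ █ █████ ███ █ ███████ █   
   █ █ █   █   █ █ █     █ █   
 █ █ ███ █ ███ █ █ █ ███ █ █   
 █       █     █     █     █   
████████████████████████████   


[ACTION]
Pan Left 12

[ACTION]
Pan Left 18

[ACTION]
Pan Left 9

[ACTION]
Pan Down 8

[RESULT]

 █   █ █       █ █ █   █ █ █   
 █████ ███████ █ █ ███ █ ███   
 █           █ █ █     █   █   
 █ █████████ ███ █████████ █   
   █   █   █     █   █     █   
 █████ █ █ ███████ █ █ ███ █   
 █   █ █ █         █   █   █   
 █ █ █ █ █ █████████████ ███   
   █ █   █   █   █       █ █   
████ █ █████ ███ █ ███████ █   
   █ █ █   █   █ █ █     █ █   
 █ █ ███ █ ███ █ █ █ ███ █ █   
 █       █     █     █     █   
████████████████████████████   
                               
                               
                               
                               
                               
                               
                               
                               


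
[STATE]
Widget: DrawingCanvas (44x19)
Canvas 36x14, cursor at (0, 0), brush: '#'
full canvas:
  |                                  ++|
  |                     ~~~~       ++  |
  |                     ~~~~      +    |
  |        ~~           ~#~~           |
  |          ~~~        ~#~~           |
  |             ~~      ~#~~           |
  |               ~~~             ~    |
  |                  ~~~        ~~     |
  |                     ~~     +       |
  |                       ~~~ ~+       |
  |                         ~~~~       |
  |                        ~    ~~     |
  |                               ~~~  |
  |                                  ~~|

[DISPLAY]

+                                 ++        
                     ~~~~       ++          
                     ~~~~      +            
        ~~           ~#~~                   
          ~~~        ~#~~                   
             ~~      ~#~~                   
               ~~~             ~            
                  ~~~        ~~             
                     ~~     +               
                       ~~~ ~+               
                         ~~~~               
                        ~    ~~             
                               ~~~          
                                  ~~        
                                            
                                            
                                            
                                            
                                            


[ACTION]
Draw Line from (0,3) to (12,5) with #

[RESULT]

+  #                              ++        
   #                 ~~~~       ++          
   #                 ~~~~      +            
   #    ~~           ~#~~                   
    #     ~~~        ~#~~                   
    #        ~~      ~#~~                   
    #          ~~~             ~            
    #             ~~~        ~~             
    #                ~~     +               
    #                  ~~~ ~+               
     #                   ~~~~               
     #                  ~    ~~             
     #                         ~~~          
                                  ~~        
                                            
                                            
                                            
                                            
                                            


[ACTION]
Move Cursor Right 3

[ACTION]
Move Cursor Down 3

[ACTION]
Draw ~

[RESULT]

   #                              ++        
   #                 ~~~~       ++          
   #                 ~~~~      +            
   ~    ~~           ~#~~                   
    #     ~~~        ~#~~                   
    #        ~~      ~#~~                   
    #          ~~~             ~            
    #             ~~~        ~~             
    #                ~~     +               
    #                  ~~~ ~+               
     #                   ~~~~               
     #                  ~    ~~             
     #                         ~~~          
                                  ~~        
                                            
                                            
                                            
                                            
                                            


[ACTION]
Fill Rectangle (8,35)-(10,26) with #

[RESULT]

   #                              ++        
   #                 ~~~~       ++          
   #                 ~~~~      +            
   ~    ~~           ~#~~                   
    #     ~~~        ~#~~                   
    #        ~~      ~#~~                   
    #          ~~~             ~            
    #             ~~~        ~~             
    #                ~~   ##########        
    #                  ~~~##########        
     #                   ~##########        
     #                  ~    ~~             
     #                         ~~~          
                                  ~~        
                                            
                                            
                                            
                                            
                                            


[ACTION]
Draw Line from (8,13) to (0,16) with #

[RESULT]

   #            #                 ++        
   #            #    ~~~~       ++          
   #           #     ~~~~      +            
   ~    ~~     #     ~#~~                   
    #     ~~~ #      ~#~~                   
    #        ~#      ~#~~                   
    #         #~~~             ~            
    #        #    ~~~        ~~             
    #        #       ~~   ##########        
    #                  ~~~##########        
     #                   ~##########        
     #                  ~    ~~             
     #                         ~~~          
                                  ~~        
                                            
                                            
                                            
                                            
                                            


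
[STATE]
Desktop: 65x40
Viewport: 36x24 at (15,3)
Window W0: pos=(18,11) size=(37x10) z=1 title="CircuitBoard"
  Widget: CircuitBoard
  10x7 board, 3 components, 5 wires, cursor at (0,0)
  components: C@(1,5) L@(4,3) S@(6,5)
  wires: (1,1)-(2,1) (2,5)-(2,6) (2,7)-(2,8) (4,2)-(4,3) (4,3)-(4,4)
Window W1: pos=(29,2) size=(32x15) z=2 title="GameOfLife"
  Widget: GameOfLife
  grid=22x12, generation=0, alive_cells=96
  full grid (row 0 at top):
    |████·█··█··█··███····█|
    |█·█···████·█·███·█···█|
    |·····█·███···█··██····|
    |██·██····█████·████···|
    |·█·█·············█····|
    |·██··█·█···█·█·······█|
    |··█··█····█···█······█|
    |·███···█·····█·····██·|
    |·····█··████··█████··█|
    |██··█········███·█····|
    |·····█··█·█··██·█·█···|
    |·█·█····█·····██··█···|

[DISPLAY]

              ┃ GameOfLife          
              ┠─────────────────────
              ┃Gen: 0               
              ┃█·█···████·█·███·█···
              ┃·····█·███···█··██···
              ┃██·██····█████·████··
              ┃·█·█·············█···
              ┃·██··█·█···█·█·······
   ┏━━━━━━━━━━┃··█··█····█···█······
   ┃ CircuitBo┃·███···█·····█·····██
   ┠──────────┃·····█··████··█████··
   ┃   0 1 2 3┃██··█········███·█···
   ┃0  [.]    ┃·····█··█·█··██·█·█··
   ┃          ┗━━━━━━━━━━━━━━━━━━━━━
   ┃1       ·               C       
   ┃        │                       
   ┃2       ·               · ─ ·   
   ┗━━━━━━━━━━━━━━━━━━━━━━━━━━━━━━━━
                                    
                                    
                                    
                                    
                                    
                                    


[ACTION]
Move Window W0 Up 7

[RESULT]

              ┃ GameOfLife          
   ┏━━━━━━━━━━┠─────────────────────
   ┃ CircuitBo┃Gen: 0               
   ┠──────────┃█·█···████·█·███·█···
   ┃   0 1 2 3┃·····█·███···█··██···
   ┃0  [.]    ┃██·██····█████·████··
   ┃          ┃·█·█·············█···
   ┃1       · ┃·██··█·█···█·█·······
   ┃        │ ┃··█··█····█···█······
   ┃2       · ┃·███···█·····█·····██
   ┗━━━━━━━━━━┃·····█··████··█████··
              ┃██··█········███·█···
              ┃·····█··█·█··██·█·█··
              ┗━━━━━━━━━━━━━━━━━━━━━
                                    
                                    
                                    
                                    
                                    
                                    
                                    
                                    
                                    
                                    


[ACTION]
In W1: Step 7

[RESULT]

              ┃ GameOfLife          
   ┏━━━━━━━━━━┠─────────────────────
   ┃ CircuitBo┃Gen: 7               
   ┠──────────┃·········████··█·····
   ┃   0 1 2 3┃··█·····█··█··█··█···
   ┃0  [.]    ┃·█·█·············█···
   ┃          ┃██·█········██····██·
   ┃1       · ┃···██····██······█·██
   ┃        │ ┃··███····█·███·█·█·█·
   ┃2       · ┃···██····█·········█·
   ┗━━━━━━━━━━┃·██·█············███·
              ┃█·█·█·············██·
              ┃··█·█····█······█·█··
              ┗━━━━━━━━━━━━━━━━━━━━━
                                    
                                    
                                    
                                    
                                    
                                    
                                    
                                    
                                    
                                    


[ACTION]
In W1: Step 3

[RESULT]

              ┃ GameOfLife          
   ┏━━━━━━━━━━┠─────────────────────
   ┃ CircuitBo┃Gen: 10              
   ┠──────────┃········███··███·····
   ┃   0 1 2 3┃·██·······█·███·█····
   ┃0  [.]    ┃·██·········██··█·█··
   ┃          ┃██·······█···███·····
   ┃1       · ┃███·····████·██·███··
   ┃        │ ┃·······██···██·█···██
   ┃2       · ┃█··█·███·█·███··█····
   ┗━━━━━━━━━━┃·██··██·········█···█
              ┃···█·█···········███·
              ┃·██·█················
              ┗━━━━━━━━━━━━━━━━━━━━━
                                    
                                    
                                    
                                    
                                    
                                    
                                    
                                    
                                    
                                    
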